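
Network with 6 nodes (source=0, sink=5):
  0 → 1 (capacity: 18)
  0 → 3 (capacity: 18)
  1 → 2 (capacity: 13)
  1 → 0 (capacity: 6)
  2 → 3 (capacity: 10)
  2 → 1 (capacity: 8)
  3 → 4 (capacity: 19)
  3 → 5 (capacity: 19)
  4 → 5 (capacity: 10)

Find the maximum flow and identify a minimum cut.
Max flow = 28, Min cut edges: (0,3), (2,3)

Maximum flow: 28
Minimum cut: (0,3), (2,3)
Partition: S = [0, 1, 2], T = [3, 4, 5]

Max-flow min-cut theorem verified: both equal 28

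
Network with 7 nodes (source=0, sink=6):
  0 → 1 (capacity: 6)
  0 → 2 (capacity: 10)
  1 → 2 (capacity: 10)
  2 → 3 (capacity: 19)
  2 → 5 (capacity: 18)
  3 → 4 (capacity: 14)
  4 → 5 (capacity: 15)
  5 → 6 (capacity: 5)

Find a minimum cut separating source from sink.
Min cut value = 5, edges: (5,6)

Min cut value: 5
Partition: S = [0, 1, 2, 3, 4, 5], T = [6]
Cut edges: (5,6)

By max-flow min-cut theorem, max flow = min cut = 5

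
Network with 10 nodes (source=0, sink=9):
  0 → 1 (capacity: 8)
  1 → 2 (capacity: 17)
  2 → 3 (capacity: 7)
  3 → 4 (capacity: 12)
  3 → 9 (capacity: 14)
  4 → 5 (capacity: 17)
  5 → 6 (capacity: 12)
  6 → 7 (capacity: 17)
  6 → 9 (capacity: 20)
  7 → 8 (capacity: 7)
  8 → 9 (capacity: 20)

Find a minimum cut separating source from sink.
Min cut value = 7, edges: (2,3)

Min cut value: 7
Partition: S = [0, 1, 2], T = [3, 4, 5, 6, 7, 8, 9]
Cut edges: (2,3)

By max-flow min-cut theorem, max flow = min cut = 7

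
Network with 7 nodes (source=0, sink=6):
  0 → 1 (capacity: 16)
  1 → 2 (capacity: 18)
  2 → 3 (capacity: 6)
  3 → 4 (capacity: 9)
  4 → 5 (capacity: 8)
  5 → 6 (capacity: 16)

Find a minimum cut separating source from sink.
Min cut value = 6, edges: (2,3)

Min cut value: 6
Partition: S = [0, 1, 2], T = [3, 4, 5, 6]
Cut edges: (2,3)

By max-flow min-cut theorem, max flow = min cut = 6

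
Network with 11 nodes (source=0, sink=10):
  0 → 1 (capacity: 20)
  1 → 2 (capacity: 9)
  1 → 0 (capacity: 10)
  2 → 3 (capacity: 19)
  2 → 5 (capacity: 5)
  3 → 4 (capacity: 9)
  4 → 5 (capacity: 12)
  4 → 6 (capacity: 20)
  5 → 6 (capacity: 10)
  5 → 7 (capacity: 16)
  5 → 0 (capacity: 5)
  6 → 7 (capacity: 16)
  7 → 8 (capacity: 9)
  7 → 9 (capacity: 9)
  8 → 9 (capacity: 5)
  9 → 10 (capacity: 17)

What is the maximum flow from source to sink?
Maximum flow = 9

Max flow: 9

Flow assignment:
  0 → 1: 9/20
  1 → 2: 9/9
  2 → 3: 4/19
  2 → 5: 5/5
  3 → 4: 4/9
  4 → 5: 4/12
  5 → 7: 9/16
  7 → 9: 9/9
  9 → 10: 9/17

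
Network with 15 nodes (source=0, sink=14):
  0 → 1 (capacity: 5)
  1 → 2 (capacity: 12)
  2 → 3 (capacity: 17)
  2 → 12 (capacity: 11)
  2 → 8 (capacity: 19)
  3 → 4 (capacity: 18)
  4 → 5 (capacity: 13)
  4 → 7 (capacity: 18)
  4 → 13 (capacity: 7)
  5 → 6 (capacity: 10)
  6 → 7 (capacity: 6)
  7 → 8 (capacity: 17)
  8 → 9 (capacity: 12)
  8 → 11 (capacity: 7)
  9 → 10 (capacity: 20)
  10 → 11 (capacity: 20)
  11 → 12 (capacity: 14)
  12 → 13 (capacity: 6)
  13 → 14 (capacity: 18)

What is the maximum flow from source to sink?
Maximum flow = 5

Max flow: 5

Flow assignment:
  0 → 1: 5/5
  1 → 2: 5/12
  2 → 12: 5/11
  12 → 13: 5/6
  13 → 14: 5/18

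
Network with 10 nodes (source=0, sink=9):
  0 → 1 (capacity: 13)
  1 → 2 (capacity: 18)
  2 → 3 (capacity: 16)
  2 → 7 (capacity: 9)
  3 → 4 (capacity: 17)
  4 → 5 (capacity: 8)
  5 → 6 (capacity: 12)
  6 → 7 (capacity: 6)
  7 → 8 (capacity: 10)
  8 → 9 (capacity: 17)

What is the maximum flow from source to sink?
Maximum flow = 10

Max flow: 10

Flow assignment:
  0 → 1: 10/13
  1 → 2: 10/18
  2 → 3: 4/16
  2 → 7: 6/9
  3 → 4: 4/17
  4 → 5: 4/8
  5 → 6: 4/12
  6 → 7: 4/6
  7 → 8: 10/10
  8 → 9: 10/17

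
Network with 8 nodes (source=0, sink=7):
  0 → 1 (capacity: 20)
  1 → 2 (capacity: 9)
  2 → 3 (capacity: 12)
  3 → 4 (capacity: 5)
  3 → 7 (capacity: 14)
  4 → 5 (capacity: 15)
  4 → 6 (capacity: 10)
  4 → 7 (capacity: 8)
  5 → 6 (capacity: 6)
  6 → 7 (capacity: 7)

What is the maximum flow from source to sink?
Maximum flow = 9

Max flow: 9

Flow assignment:
  0 → 1: 9/20
  1 → 2: 9/9
  2 → 3: 9/12
  3 → 7: 9/14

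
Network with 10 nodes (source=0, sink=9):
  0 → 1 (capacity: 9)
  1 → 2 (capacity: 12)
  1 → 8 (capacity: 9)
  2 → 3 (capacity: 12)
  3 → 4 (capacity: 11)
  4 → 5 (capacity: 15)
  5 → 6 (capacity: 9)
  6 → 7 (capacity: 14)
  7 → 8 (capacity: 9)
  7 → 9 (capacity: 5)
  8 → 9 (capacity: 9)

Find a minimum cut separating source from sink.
Min cut value = 9, edges: (0,1)

Min cut value: 9
Partition: S = [0], T = [1, 2, 3, 4, 5, 6, 7, 8, 9]
Cut edges: (0,1)

By max-flow min-cut theorem, max flow = min cut = 9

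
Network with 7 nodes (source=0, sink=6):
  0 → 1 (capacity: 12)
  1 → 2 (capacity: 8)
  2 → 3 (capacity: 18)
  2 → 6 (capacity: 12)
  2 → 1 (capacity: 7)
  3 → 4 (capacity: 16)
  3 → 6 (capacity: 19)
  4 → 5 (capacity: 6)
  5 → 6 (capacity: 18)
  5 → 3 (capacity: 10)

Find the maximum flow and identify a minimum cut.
Max flow = 8, Min cut edges: (1,2)

Maximum flow: 8
Minimum cut: (1,2)
Partition: S = [0, 1], T = [2, 3, 4, 5, 6]

Max-flow min-cut theorem verified: both equal 8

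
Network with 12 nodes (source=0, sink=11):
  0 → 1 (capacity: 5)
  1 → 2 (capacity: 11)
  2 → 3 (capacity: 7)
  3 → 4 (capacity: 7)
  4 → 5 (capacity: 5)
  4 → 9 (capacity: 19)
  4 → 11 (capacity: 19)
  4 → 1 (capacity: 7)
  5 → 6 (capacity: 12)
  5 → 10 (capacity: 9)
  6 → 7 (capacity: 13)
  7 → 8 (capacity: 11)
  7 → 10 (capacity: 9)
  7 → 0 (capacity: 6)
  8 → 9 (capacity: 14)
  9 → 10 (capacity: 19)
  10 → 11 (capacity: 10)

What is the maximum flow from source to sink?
Maximum flow = 5

Max flow: 5

Flow assignment:
  0 → 1: 5/5
  1 → 2: 5/11
  2 → 3: 5/7
  3 → 4: 5/7
  4 → 11: 5/19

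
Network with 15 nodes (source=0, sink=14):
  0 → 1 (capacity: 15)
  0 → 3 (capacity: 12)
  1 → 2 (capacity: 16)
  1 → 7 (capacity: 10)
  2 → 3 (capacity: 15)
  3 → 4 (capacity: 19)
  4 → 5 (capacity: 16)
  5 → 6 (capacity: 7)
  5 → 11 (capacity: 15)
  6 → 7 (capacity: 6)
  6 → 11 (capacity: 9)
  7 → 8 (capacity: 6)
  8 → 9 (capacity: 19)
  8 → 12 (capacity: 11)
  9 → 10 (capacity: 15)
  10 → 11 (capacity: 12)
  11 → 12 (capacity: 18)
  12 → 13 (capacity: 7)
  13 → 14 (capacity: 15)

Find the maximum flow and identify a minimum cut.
Max flow = 7, Min cut edges: (12,13)

Maximum flow: 7
Minimum cut: (12,13)
Partition: S = [0, 1, 2, 3, 4, 5, 6, 7, 8, 9, 10, 11, 12], T = [13, 14]

Max-flow min-cut theorem verified: both equal 7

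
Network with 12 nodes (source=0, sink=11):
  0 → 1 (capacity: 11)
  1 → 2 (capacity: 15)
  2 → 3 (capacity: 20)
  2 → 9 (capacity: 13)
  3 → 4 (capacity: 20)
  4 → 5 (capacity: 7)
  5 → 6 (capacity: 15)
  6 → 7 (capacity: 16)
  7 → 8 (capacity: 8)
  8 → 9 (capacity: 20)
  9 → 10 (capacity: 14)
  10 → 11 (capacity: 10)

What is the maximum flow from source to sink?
Maximum flow = 10

Max flow: 10

Flow assignment:
  0 → 1: 10/11
  1 → 2: 10/15
  2 → 9: 10/13
  9 → 10: 10/14
  10 → 11: 10/10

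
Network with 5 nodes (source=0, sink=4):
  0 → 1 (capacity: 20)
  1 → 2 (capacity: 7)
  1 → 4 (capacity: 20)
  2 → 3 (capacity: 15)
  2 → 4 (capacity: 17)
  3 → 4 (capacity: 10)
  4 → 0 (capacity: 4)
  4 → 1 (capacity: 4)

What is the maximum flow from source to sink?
Maximum flow = 20

Max flow: 20

Flow assignment:
  0 → 1: 20/20
  1 → 4: 20/20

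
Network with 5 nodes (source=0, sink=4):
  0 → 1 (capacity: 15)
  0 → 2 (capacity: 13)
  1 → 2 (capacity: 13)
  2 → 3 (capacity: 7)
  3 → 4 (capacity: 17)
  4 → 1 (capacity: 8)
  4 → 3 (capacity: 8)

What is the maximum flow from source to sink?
Maximum flow = 7

Max flow: 7

Flow assignment:
  0 → 1: 7/15
  1 → 2: 7/13
  2 → 3: 7/7
  3 → 4: 7/17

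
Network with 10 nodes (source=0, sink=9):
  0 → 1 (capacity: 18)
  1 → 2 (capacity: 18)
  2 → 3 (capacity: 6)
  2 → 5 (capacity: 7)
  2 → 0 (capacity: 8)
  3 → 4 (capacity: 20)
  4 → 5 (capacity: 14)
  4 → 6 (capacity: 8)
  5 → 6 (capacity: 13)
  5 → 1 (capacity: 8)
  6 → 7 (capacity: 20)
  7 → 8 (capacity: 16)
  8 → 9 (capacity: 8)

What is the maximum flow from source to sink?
Maximum flow = 8

Max flow: 8

Flow assignment:
  0 → 1: 13/18
  1 → 2: 18/18
  2 → 3: 6/6
  2 → 5: 7/7
  2 → 0: 5/8
  3 → 4: 6/20
  4 → 6: 6/8
  5 → 6: 2/13
  5 → 1: 5/8
  6 → 7: 8/20
  7 → 8: 8/16
  8 → 9: 8/8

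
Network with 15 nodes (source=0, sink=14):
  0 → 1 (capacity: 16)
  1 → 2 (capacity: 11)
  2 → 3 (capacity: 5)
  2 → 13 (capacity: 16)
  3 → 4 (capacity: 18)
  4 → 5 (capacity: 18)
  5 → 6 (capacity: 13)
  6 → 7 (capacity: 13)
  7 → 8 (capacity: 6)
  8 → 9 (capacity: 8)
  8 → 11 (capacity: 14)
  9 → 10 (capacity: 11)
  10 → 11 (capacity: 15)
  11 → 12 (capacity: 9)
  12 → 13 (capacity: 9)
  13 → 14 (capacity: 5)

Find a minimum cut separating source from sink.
Min cut value = 5, edges: (13,14)

Min cut value: 5
Partition: S = [0, 1, 2, 3, 4, 5, 6, 7, 8, 9, 10, 11, 12, 13], T = [14]
Cut edges: (13,14)

By max-flow min-cut theorem, max flow = min cut = 5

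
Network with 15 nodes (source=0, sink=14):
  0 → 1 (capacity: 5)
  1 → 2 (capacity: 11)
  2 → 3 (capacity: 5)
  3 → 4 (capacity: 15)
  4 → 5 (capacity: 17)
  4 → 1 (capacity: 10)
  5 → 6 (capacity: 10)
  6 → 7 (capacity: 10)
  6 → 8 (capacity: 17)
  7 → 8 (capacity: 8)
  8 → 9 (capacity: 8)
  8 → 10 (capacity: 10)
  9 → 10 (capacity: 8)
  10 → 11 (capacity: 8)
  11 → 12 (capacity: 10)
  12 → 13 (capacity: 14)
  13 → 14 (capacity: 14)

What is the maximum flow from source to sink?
Maximum flow = 5

Max flow: 5

Flow assignment:
  0 → 1: 5/5
  1 → 2: 5/11
  2 → 3: 5/5
  3 → 4: 5/15
  4 → 5: 5/17
  5 → 6: 5/10
  6 → 8: 5/17
  8 → 10: 5/10
  10 → 11: 5/8
  11 → 12: 5/10
  12 → 13: 5/14
  13 → 14: 5/14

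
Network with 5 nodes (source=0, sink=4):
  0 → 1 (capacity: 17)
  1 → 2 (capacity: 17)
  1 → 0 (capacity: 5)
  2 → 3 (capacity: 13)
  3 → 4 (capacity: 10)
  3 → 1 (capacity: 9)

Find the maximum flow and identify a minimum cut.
Max flow = 10, Min cut edges: (3,4)

Maximum flow: 10
Minimum cut: (3,4)
Partition: S = [0, 1, 2, 3], T = [4]

Max-flow min-cut theorem verified: both equal 10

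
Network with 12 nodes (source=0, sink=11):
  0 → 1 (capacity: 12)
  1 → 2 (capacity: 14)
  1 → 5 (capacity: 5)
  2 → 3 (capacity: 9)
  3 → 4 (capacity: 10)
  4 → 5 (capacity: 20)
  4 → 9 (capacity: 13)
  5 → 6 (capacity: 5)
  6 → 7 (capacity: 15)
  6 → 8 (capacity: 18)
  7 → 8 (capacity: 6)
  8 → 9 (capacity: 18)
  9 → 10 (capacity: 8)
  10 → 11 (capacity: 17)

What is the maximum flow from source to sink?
Maximum flow = 8

Max flow: 8

Flow assignment:
  0 → 1: 8/12
  1 → 2: 8/14
  2 → 3: 8/9
  3 → 4: 8/10
  4 → 5: 3/20
  4 → 9: 5/13
  5 → 6: 3/5
  6 → 8: 3/18
  8 → 9: 3/18
  9 → 10: 8/8
  10 → 11: 8/17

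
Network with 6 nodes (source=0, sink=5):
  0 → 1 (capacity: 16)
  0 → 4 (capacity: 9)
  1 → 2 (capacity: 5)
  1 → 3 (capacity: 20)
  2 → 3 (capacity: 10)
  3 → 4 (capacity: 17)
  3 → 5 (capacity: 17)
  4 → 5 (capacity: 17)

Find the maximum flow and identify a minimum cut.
Max flow = 25, Min cut edges: (0,1), (0,4)

Maximum flow: 25
Minimum cut: (0,1), (0,4)
Partition: S = [0], T = [1, 2, 3, 4, 5]

Max-flow min-cut theorem verified: both equal 25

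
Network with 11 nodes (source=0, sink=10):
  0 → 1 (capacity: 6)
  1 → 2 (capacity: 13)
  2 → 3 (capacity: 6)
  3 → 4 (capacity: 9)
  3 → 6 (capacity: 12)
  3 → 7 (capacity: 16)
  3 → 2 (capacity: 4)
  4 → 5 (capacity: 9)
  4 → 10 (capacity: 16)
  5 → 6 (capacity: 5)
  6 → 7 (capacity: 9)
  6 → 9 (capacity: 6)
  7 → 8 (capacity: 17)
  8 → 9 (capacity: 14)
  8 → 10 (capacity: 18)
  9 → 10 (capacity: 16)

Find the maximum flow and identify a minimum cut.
Max flow = 6, Min cut edges: (2,3)

Maximum flow: 6
Minimum cut: (2,3)
Partition: S = [0, 1, 2], T = [3, 4, 5, 6, 7, 8, 9, 10]

Max-flow min-cut theorem verified: both equal 6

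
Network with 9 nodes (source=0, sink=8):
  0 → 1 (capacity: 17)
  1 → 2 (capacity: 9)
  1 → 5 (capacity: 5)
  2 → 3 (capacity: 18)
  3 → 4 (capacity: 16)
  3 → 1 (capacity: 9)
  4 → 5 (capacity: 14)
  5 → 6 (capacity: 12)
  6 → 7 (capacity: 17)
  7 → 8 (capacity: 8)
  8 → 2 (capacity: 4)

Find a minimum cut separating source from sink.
Min cut value = 8, edges: (7,8)

Min cut value: 8
Partition: S = [0, 1, 2, 3, 4, 5, 6, 7], T = [8]
Cut edges: (7,8)

By max-flow min-cut theorem, max flow = min cut = 8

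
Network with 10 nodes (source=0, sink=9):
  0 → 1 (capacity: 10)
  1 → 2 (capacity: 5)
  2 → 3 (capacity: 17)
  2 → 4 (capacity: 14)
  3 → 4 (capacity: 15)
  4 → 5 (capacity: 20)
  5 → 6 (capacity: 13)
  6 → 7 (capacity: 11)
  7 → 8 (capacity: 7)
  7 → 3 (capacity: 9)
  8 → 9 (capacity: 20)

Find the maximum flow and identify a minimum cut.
Max flow = 5, Min cut edges: (1,2)

Maximum flow: 5
Minimum cut: (1,2)
Partition: S = [0, 1], T = [2, 3, 4, 5, 6, 7, 8, 9]

Max-flow min-cut theorem verified: both equal 5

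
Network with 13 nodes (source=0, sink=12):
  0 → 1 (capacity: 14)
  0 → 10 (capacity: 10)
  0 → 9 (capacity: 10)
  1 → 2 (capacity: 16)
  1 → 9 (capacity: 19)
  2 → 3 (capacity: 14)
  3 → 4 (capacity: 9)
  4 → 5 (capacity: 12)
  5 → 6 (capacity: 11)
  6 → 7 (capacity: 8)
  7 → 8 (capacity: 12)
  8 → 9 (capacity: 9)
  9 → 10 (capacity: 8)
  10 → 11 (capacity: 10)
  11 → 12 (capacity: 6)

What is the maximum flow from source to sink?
Maximum flow = 6

Max flow: 6

Flow assignment:
  0 → 9: 6/10
  9 → 10: 6/8
  10 → 11: 6/10
  11 → 12: 6/6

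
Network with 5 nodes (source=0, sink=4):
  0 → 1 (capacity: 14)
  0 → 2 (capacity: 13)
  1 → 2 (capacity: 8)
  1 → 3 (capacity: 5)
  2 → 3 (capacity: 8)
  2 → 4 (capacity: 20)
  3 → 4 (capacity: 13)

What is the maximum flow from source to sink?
Maximum flow = 26

Max flow: 26

Flow assignment:
  0 → 1: 13/14
  0 → 2: 13/13
  1 → 2: 8/8
  1 → 3: 5/5
  2 → 3: 1/8
  2 → 4: 20/20
  3 → 4: 6/13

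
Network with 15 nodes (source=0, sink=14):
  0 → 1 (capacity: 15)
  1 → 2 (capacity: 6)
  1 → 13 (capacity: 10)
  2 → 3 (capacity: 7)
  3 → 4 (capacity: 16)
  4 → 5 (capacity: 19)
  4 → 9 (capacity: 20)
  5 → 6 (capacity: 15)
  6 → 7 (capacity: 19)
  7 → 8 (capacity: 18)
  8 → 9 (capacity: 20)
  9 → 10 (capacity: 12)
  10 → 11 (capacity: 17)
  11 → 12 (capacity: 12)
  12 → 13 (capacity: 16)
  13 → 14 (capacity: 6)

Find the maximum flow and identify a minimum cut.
Max flow = 6, Min cut edges: (13,14)

Maximum flow: 6
Minimum cut: (13,14)
Partition: S = [0, 1, 2, 3, 4, 5, 6, 7, 8, 9, 10, 11, 12, 13], T = [14]

Max-flow min-cut theorem verified: both equal 6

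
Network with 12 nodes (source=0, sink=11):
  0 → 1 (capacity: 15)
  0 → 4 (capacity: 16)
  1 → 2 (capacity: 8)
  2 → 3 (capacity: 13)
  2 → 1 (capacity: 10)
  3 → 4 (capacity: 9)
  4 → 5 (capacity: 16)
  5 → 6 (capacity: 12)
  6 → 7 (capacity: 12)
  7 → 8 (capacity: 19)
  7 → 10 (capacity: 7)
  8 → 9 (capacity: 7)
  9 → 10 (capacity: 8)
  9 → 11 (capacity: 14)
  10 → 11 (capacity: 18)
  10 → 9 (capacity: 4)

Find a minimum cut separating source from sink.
Min cut value = 12, edges: (6,7)

Min cut value: 12
Partition: S = [0, 1, 2, 3, 4, 5, 6], T = [7, 8, 9, 10, 11]
Cut edges: (6,7)

By max-flow min-cut theorem, max flow = min cut = 12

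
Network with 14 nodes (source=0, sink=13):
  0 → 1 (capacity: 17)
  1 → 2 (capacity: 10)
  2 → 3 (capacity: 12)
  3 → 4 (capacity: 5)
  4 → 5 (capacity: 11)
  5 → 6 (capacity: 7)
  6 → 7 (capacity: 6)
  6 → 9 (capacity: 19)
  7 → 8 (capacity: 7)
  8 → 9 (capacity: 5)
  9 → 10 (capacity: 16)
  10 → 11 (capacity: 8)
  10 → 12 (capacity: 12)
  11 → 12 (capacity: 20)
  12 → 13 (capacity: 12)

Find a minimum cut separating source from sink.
Min cut value = 5, edges: (3,4)

Min cut value: 5
Partition: S = [0, 1, 2, 3], T = [4, 5, 6, 7, 8, 9, 10, 11, 12, 13]
Cut edges: (3,4)

By max-flow min-cut theorem, max flow = min cut = 5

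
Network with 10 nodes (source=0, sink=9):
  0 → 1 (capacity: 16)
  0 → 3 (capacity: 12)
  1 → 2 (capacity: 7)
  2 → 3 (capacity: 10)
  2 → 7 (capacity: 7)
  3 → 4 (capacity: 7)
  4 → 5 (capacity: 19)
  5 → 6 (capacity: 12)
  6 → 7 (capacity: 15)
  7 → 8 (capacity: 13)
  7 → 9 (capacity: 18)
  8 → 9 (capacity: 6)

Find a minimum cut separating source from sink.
Min cut value = 14, edges: (2,7), (3,4)

Min cut value: 14
Partition: S = [0, 1, 2, 3], T = [4, 5, 6, 7, 8, 9]
Cut edges: (2,7), (3,4)

By max-flow min-cut theorem, max flow = min cut = 14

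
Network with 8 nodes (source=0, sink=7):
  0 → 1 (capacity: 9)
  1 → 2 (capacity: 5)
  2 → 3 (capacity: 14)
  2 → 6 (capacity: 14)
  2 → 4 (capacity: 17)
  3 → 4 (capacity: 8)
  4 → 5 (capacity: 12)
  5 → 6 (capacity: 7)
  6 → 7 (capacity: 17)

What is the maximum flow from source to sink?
Maximum flow = 5

Max flow: 5

Flow assignment:
  0 → 1: 5/9
  1 → 2: 5/5
  2 → 6: 5/14
  6 → 7: 5/17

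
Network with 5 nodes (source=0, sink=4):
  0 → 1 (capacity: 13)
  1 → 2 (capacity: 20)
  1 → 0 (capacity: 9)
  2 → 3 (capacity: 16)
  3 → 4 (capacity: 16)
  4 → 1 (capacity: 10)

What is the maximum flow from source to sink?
Maximum flow = 13

Max flow: 13

Flow assignment:
  0 → 1: 13/13
  1 → 2: 13/20
  2 → 3: 13/16
  3 → 4: 13/16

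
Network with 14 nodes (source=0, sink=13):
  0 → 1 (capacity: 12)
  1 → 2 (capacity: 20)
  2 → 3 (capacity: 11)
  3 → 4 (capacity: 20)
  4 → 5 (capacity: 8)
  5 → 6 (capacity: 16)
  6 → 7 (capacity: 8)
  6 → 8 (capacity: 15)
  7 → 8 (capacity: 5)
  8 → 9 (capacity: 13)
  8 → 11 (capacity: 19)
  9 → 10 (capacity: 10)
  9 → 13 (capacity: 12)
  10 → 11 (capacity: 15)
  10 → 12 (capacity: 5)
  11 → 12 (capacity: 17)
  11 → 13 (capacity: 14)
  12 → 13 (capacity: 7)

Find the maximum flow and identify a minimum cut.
Max flow = 8, Min cut edges: (4,5)

Maximum flow: 8
Minimum cut: (4,5)
Partition: S = [0, 1, 2, 3, 4], T = [5, 6, 7, 8, 9, 10, 11, 12, 13]

Max-flow min-cut theorem verified: both equal 8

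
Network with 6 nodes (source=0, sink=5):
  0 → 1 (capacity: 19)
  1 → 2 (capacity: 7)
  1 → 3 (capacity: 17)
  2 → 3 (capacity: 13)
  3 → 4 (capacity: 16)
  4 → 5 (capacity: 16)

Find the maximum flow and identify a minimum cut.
Max flow = 16, Min cut edges: (4,5)

Maximum flow: 16
Minimum cut: (4,5)
Partition: S = [0, 1, 2, 3, 4], T = [5]

Max-flow min-cut theorem verified: both equal 16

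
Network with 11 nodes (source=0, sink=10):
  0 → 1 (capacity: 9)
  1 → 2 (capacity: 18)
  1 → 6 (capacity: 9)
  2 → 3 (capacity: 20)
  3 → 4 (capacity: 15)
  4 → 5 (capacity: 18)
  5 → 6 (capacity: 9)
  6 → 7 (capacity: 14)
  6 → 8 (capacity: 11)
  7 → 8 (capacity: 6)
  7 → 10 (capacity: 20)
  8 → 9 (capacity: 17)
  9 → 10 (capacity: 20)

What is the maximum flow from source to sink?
Maximum flow = 9

Max flow: 9

Flow assignment:
  0 → 1: 9/9
  1 → 6: 9/9
  6 → 7: 9/14
  7 → 10: 9/20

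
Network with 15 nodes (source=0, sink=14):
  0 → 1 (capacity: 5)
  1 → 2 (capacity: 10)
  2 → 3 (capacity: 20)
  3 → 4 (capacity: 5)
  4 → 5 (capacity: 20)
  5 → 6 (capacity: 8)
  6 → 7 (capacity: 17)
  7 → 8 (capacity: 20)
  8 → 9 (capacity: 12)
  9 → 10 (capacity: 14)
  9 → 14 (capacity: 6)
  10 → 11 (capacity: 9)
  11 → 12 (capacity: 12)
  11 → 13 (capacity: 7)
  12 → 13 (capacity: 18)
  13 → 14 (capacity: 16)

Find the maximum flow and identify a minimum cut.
Max flow = 5, Min cut edges: (3,4)

Maximum flow: 5
Minimum cut: (3,4)
Partition: S = [0, 1, 2, 3], T = [4, 5, 6, 7, 8, 9, 10, 11, 12, 13, 14]

Max-flow min-cut theorem verified: both equal 5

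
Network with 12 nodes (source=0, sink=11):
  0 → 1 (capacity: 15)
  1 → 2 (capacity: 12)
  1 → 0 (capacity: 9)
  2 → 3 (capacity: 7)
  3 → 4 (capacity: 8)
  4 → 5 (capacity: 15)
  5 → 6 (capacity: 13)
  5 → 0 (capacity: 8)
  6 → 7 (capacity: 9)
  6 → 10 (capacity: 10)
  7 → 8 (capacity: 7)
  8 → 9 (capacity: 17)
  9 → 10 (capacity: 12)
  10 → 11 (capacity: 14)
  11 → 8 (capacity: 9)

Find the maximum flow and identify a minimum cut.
Max flow = 7, Min cut edges: (2,3)

Maximum flow: 7
Minimum cut: (2,3)
Partition: S = [0, 1, 2], T = [3, 4, 5, 6, 7, 8, 9, 10, 11]

Max-flow min-cut theorem verified: both equal 7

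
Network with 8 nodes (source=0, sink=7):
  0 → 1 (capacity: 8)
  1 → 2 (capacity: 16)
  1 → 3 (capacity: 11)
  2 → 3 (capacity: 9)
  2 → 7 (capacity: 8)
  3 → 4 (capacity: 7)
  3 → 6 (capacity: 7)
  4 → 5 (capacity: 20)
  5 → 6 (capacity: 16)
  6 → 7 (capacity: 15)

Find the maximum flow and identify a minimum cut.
Max flow = 8, Min cut edges: (0,1)

Maximum flow: 8
Minimum cut: (0,1)
Partition: S = [0], T = [1, 2, 3, 4, 5, 6, 7]

Max-flow min-cut theorem verified: both equal 8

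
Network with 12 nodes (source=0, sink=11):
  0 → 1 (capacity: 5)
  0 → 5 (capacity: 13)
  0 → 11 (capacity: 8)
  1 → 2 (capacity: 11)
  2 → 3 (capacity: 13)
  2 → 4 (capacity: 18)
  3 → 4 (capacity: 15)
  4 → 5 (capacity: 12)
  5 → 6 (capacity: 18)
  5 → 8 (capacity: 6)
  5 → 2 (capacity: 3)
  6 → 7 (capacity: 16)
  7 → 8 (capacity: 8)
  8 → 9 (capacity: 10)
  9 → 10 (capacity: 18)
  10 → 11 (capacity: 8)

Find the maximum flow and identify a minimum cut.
Max flow = 16, Min cut edges: (0,11), (10,11)

Maximum flow: 16
Minimum cut: (0,11), (10,11)
Partition: S = [0, 1, 2, 3, 4, 5, 6, 7, 8, 9, 10], T = [11]

Max-flow min-cut theorem verified: both equal 16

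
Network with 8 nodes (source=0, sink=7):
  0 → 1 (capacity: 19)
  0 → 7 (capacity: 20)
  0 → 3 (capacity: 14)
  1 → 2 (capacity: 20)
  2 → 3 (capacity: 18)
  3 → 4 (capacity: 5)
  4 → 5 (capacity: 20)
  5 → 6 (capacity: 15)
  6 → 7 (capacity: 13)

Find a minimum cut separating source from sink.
Min cut value = 25, edges: (0,7), (3,4)

Min cut value: 25
Partition: S = [0, 1, 2, 3], T = [4, 5, 6, 7]
Cut edges: (0,7), (3,4)

By max-flow min-cut theorem, max flow = min cut = 25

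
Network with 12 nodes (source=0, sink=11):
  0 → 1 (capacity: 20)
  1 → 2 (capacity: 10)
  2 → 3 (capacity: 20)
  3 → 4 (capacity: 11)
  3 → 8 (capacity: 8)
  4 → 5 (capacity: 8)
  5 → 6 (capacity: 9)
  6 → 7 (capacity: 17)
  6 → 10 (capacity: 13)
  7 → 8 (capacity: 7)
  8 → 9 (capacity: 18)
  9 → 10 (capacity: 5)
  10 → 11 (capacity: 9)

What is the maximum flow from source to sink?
Maximum flow = 9

Max flow: 9

Flow assignment:
  0 → 1: 9/20
  1 → 2: 9/10
  2 → 3: 9/20
  3 → 4: 4/11
  3 → 8: 5/8
  4 → 5: 4/8
  5 → 6: 4/9
  6 → 10: 4/13
  8 → 9: 5/18
  9 → 10: 5/5
  10 → 11: 9/9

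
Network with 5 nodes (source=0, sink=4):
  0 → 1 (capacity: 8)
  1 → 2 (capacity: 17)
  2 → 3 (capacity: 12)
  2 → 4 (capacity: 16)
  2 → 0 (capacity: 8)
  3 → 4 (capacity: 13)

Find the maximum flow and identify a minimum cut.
Max flow = 8, Min cut edges: (0,1)

Maximum flow: 8
Minimum cut: (0,1)
Partition: S = [0], T = [1, 2, 3, 4]

Max-flow min-cut theorem verified: both equal 8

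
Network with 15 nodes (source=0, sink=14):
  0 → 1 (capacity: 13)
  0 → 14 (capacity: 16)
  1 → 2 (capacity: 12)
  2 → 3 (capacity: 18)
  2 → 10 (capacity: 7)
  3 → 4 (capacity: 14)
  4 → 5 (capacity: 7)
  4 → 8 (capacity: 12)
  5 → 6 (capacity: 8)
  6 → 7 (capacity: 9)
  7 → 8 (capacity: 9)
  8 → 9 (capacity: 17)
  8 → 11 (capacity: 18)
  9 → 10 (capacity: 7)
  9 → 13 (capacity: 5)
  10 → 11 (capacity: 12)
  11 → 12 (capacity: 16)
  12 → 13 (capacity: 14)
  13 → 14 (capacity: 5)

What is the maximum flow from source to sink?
Maximum flow = 21

Max flow: 21

Flow assignment:
  0 → 1: 5/13
  0 → 14: 16/16
  1 → 2: 5/12
  2 → 3: 5/18
  3 → 4: 5/14
  4 → 8: 5/12
  8 → 9: 5/17
  9 → 10: 5/7
  10 → 11: 5/12
  11 → 12: 5/16
  12 → 13: 5/14
  13 → 14: 5/5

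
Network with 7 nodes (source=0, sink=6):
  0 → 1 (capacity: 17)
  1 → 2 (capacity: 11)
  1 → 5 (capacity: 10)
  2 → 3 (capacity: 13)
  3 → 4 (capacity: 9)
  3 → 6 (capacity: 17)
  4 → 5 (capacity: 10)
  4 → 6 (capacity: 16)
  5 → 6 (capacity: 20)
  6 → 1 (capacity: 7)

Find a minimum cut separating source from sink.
Min cut value = 17, edges: (0,1)

Min cut value: 17
Partition: S = [0], T = [1, 2, 3, 4, 5, 6]
Cut edges: (0,1)

By max-flow min-cut theorem, max flow = min cut = 17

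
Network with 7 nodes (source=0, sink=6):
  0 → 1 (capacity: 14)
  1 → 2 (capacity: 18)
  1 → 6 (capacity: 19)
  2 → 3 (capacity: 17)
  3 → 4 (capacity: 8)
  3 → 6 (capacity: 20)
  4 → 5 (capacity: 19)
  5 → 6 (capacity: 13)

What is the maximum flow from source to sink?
Maximum flow = 14

Max flow: 14

Flow assignment:
  0 → 1: 14/14
  1 → 6: 14/19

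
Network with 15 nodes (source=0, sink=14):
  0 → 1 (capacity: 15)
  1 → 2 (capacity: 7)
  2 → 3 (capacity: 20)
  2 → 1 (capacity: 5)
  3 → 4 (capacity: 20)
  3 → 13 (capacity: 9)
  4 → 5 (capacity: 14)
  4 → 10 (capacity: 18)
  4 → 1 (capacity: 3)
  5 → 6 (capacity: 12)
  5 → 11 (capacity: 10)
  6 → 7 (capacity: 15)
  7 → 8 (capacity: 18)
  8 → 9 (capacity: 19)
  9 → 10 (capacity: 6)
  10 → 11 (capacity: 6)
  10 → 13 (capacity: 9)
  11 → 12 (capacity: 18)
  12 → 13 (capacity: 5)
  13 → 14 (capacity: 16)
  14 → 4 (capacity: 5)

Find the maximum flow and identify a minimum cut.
Max flow = 7, Min cut edges: (1,2)

Maximum flow: 7
Minimum cut: (1,2)
Partition: S = [0, 1], T = [2, 3, 4, 5, 6, 7, 8, 9, 10, 11, 12, 13, 14]

Max-flow min-cut theorem verified: both equal 7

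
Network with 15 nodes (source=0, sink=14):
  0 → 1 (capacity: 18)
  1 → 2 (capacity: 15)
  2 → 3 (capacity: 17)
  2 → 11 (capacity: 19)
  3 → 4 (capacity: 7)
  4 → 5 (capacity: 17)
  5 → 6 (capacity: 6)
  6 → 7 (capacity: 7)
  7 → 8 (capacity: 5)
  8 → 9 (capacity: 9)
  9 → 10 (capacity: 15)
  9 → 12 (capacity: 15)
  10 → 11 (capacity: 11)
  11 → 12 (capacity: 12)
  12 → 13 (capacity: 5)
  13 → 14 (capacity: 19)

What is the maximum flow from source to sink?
Maximum flow = 5

Max flow: 5

Flow assignment:
  0 → 1: 5/18
  1 → 2: 5/15
  2 → 3: 3/17
  2 → 11: 2/19
  3 → 4: 3/7
  4 → 5: 3/17
  5 → 6: 3/6
  6 → 7: 3/7
  7 → 8: 3/5
  8 → 9: 3/9
  9 → 12: 3/15
  11 → 12: 2/12
  12 → 13: 5/5
  13 → 14: 5/19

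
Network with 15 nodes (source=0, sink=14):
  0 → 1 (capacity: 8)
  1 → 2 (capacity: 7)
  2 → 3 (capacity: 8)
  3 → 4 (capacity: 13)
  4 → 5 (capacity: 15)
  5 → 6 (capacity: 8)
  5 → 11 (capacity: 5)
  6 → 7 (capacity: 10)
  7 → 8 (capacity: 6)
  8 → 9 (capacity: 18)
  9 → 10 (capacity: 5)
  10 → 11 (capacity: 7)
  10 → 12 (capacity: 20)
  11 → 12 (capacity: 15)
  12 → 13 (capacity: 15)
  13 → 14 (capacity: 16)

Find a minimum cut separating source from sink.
Min cut value = 7, edges: (1,2)

Min cut value: 7
Partition: S = [0, 1], T = [2, 3, 4, 5, 6, 7, 8, 9, 10, 11, 12, 13, 14]
Cut edges: (1,2)

By max-flow min-cut theorem, max flow = min cut = 7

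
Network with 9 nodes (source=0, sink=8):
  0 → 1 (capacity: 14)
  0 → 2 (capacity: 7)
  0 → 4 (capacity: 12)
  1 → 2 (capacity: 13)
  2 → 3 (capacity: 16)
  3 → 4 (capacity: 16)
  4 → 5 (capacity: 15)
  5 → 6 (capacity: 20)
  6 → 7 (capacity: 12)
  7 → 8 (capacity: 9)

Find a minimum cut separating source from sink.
Min cut value = 9, edges: (7,8)

Min cut value: 9
Partition: S = [0, 1, 2, 3, 4, 5, 6, 7], T = [8]
Cut edges: (7,8)

By max-flow min-cut theorem, max flow = min cut = 9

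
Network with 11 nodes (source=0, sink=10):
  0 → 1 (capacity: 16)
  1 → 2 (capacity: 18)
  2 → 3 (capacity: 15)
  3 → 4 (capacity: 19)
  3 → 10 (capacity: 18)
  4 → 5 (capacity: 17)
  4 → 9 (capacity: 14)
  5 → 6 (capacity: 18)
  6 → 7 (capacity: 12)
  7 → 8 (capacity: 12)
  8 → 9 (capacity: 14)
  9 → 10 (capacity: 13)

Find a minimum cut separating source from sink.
Min cut value = 15, edges: (2,3)

Min cut value: 15
Partition: S = [0, 1, 2], T = [3, 4, 5, 6, 7, 8, 9, 10]
Cut edges: (2,3)

By max-flow min-cut theorem, max flow = min cut = 15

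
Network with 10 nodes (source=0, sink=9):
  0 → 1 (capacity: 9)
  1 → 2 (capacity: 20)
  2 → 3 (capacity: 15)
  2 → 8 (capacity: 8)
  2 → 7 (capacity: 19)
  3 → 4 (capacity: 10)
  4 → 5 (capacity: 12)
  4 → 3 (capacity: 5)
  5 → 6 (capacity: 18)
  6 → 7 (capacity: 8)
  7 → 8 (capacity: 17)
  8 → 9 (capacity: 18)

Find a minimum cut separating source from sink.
Min cut value = 9, edges: (0,1)

Min cut value: 9
Partition: S = [0], T = [1, 2, 3, 4, 5, 6, 7, 8, 9]
Cut edges: (0,1)

By max-flow min-cut theorem, max flow = min cut = 9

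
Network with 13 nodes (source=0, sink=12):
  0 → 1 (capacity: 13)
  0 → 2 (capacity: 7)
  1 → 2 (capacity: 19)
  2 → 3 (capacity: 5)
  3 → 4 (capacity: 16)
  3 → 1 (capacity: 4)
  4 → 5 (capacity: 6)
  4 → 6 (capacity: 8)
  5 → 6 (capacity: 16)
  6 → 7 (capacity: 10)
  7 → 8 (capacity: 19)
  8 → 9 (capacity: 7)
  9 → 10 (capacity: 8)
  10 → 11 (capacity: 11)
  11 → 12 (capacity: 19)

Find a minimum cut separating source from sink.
Min cut value = 5, edges: (2,3)

Min cut value: 5
Partition: S = [0, 1, 2], T = [3, 4, 5, 6, 7, 8, 9, 10, 11, 12]
Cut edges: (2,3)

By max-flow min-cut theorem, max flow = min cut = 5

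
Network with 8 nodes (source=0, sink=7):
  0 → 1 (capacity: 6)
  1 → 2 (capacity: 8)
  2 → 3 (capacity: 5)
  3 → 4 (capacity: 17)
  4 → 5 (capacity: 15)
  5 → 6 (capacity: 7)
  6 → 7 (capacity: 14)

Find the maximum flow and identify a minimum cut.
Max flow = 5, Min cut edges: (2,3)

Maximum flow: 5
Minimum cut: (2,3)
Partition: S = [0, 1, 2], T = [3, 4, 5, 6, 7]

Max-flow min-cut theorem verified: both equal 5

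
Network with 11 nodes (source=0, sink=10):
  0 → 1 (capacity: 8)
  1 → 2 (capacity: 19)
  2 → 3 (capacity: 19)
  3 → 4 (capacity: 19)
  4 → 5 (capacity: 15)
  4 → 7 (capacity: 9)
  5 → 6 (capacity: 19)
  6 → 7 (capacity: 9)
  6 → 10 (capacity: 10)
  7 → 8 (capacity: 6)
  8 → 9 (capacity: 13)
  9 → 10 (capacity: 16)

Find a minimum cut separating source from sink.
Min cut value = 8, edges: (0,1)

Min cut value: 8
Partition: S = [0], T = [1, 2, 3, 4, 5, 6, 7, 8, 9, 10]
Cut edges: (0,1)

By max-flow min-cut theorem, max flow = min cut = 8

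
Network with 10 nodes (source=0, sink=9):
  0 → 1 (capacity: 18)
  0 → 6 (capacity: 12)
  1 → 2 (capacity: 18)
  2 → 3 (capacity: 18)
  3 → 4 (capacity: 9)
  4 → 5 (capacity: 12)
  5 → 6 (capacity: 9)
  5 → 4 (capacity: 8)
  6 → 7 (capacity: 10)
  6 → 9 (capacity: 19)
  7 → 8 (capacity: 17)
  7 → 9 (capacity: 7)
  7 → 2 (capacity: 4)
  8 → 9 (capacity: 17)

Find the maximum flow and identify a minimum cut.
Max flow = 21, Min cut edges: (0,6), (5,6)

Maximum flow: 21
Minimum cut: (0,6), (5,6)
Partition: S = [0, 1, 2, 3, 4, 5], T = [6, 7, 8, 9]

Max-flow min-cut theorem verified: both equal 21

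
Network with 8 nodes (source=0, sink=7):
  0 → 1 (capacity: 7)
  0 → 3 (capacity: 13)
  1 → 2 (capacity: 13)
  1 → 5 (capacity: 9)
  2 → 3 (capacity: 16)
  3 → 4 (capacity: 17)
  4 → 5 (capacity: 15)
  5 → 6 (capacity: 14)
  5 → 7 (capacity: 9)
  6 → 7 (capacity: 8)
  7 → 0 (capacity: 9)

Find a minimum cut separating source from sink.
Min cut value = 17, edges: (5,7), (6,7)

Min cut value: 17
Partition: S = [0, 1, 2, 3, 4, 5, 6], T = [7]
Cut edges: (5,7), (6,7)

By max-flow min-cut theorem, max flow = min cut = 17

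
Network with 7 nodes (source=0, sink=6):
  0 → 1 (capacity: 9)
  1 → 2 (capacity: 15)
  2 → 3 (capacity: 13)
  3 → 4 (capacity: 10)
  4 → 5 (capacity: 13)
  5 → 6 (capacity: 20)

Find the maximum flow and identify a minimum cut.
Max flow = 9, Min cut edges: (0,1)

Maximum flow: 9
Minimum cut: (0,1)
Partition: S = [0], T = [1, 2, 3, 4, 5, 6]

Max-flow min-cut theorem verified: both equal 9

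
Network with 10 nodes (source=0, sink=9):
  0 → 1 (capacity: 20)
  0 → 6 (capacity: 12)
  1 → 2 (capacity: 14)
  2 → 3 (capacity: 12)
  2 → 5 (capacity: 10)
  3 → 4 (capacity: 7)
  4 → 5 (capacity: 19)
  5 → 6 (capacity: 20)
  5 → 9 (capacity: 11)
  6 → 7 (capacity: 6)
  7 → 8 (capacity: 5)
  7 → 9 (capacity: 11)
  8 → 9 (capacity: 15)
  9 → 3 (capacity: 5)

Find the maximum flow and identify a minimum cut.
Max flow = 17, Min cut edges: (5,9), (6,7)

Maximum flow: 17
Minimum cut: (5,9), (6,7)
Partition: S = [0, 1, 2, 3, 4, 5, 6], T = [7, 8, 9]

Max-flow min-cut theorem verified: both equal 17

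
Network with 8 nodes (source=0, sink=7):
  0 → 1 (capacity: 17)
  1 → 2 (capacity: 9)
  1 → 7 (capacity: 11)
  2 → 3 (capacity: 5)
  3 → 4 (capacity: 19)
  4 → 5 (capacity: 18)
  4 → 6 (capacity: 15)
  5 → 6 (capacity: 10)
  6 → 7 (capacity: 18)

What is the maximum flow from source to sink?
Maximum flow = 16

Max flow: 16

Flow assignment:
  0 → 1: 16/17
  1 → 2: 5/9
  1 → 7: 11/11
  2 → 3: 5/5
  3 → 4: 5/19
  4 → 6: 5/15
  6 → 7: 5/18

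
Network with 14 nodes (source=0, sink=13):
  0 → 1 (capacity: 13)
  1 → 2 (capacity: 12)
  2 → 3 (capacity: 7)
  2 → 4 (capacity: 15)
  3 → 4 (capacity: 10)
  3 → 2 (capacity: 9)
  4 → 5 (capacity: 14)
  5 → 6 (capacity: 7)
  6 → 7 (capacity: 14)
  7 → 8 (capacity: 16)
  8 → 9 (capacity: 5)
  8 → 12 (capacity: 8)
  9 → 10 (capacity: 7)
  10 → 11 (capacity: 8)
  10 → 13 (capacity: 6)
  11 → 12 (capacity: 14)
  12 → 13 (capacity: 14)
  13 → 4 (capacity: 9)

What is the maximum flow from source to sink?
Maximum flow = 7

Max flow: 7

Flow assignment:
  0 → 1: 7/13
  1 → 2: 7/12
  2 → 4: 7/15
  4 → 5: 7/14
  5 → 6: 7/7
  6 → 7: 7/14
  7 → 8: 7/16
  8 → 12: 7/8
  12 → 13: 7/14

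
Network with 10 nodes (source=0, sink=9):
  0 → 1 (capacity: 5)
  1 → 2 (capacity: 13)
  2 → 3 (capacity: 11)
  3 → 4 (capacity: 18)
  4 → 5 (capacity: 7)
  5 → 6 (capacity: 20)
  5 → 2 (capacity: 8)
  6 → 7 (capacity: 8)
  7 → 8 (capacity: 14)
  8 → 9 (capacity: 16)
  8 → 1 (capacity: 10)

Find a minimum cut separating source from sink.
Min cut value = 5, edges: (0,1)

Min cut value: 5
Partition: S = [0], T = [1, 2, 3, 4, 5, 6, 7, 8, 9]
Cut edges: (0,1)

By max-flow min-cut theorem, max flow = min cut = 5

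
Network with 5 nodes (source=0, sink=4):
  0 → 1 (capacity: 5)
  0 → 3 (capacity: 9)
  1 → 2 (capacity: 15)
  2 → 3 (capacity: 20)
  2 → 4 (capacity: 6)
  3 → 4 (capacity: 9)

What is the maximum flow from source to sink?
Maximum flow = 14

Max flow: 14

Flow assignment:
  0 → 1: 5/5
  0 → 3: 9/9
  1 → 2: 5/15
  2 → 4: 5/6
  3 → 4: 9/9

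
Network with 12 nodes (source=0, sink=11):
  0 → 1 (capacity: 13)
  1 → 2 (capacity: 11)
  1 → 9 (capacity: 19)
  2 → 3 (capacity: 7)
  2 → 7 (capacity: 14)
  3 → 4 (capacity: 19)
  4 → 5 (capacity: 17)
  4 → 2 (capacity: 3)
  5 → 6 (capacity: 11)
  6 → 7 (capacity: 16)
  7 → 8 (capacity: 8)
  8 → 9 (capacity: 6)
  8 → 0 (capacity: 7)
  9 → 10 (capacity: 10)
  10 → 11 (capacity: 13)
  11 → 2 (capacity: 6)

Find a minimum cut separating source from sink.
Min cut value = 10, edges: (9,10)

Min cut value: 10
Partition: S = [0, 1, 2, 3, 4, 5, 6, 7, 8, 9], T = [10, 11]
Cut edges: (9,10)

By max-flow min-cut theorem, max flow = min cut = 10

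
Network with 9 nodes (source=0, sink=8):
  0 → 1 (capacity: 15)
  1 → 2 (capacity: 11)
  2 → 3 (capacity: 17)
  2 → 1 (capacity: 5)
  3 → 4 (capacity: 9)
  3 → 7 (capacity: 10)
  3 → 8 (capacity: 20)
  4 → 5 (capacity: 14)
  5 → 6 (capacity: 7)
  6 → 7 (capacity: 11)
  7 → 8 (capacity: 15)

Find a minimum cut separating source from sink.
Min cut value = 11, edges: (1,2)

Min cut value: 11
Partition: S = [0, 1], T = [2, 3, 4, 5, 6, 7, 8]
Cut edges: (1,2)

By max-flow min-cut theorem, max flow = min cut = 11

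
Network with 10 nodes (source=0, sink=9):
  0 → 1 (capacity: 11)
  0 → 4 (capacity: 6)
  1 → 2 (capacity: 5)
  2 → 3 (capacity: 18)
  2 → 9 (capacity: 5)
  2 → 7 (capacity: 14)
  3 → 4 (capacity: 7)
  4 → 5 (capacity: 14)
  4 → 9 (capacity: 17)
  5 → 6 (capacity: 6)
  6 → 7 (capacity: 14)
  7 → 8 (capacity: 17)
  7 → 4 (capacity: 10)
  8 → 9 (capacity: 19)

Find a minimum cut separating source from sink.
Min cut value = 11, edges: (0,4), (1,2)

Min cut value: 11
Partition: S = [0, 1], T = [2, 3, 4, 5, 6, 7, 8, 9]
Cut edges: (0,4), (1,2)

By max-flow min-cut theorem, max flow = min cut = 11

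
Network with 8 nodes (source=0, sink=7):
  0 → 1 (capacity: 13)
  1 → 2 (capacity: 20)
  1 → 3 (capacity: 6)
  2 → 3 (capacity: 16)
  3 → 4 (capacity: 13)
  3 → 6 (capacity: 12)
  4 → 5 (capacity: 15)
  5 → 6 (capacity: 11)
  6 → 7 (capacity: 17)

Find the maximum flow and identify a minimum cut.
Max flow = 13, Min cut edges: (0,1)

Maximum flow: 13
Minimum cut: (0,1)
Partition: S = [0], T = [1, 2, 3, 4, 5, 6, 7]

Max-flow min-cut theorem verified: both equal 13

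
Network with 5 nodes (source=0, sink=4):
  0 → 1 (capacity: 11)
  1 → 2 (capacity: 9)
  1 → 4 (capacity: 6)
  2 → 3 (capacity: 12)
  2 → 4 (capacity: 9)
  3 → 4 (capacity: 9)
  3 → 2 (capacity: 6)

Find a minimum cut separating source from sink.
Min cut value = 11, edges: (0,1)

Min cut value: 11
Partition: S = [0], T = [1, 2, 3, 4]
Cut edges: (0,1)

By max-flow min-cut theorem, max flow = min cut = 11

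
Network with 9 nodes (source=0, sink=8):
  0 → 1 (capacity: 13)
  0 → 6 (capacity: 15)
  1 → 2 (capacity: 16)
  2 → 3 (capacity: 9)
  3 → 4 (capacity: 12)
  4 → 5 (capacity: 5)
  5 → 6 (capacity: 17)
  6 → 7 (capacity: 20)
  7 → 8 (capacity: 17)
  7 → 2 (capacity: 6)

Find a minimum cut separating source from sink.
Min cut value = 17, edges: (7,8)

Min cut value: 17
Partition: S = [0, 1, 2, 3, 4, 5, 6, 7], T = [8]
Cut edges: (7,8)

By max-flow min-cut theorem, max flow = min cut = 17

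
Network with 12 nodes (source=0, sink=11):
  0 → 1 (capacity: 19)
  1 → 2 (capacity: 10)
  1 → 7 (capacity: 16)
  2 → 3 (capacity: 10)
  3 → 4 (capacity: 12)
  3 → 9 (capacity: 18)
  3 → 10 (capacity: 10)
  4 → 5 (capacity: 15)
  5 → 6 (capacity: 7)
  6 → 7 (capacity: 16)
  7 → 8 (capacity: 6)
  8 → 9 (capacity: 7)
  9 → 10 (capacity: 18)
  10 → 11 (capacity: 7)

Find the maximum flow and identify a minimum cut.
Max flow = 7, Min cut edges: (10,11)

Maximum flow: 7
Minimum cut: (10,11)
Partition: S = [0, 1, 2, 3, 4, 5, 6, 7, 8, 9, 10], T = [11]

Max-flow min-cut theorem verified: both equal 7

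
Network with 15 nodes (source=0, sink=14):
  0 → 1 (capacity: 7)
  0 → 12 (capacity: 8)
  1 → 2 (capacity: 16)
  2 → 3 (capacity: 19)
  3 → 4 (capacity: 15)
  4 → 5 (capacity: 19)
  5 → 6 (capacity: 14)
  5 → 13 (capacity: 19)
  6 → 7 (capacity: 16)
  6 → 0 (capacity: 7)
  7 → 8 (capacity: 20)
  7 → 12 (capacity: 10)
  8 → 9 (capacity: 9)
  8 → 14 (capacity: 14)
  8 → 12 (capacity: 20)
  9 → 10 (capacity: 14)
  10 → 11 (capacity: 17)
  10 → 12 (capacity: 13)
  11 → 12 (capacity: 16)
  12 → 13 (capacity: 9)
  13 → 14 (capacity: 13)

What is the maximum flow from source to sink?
Maximum flow = 15

Max flow: 15

Flow assignment:
  0 → 1: 7/7
  0 → 12: 8/8
  1 → 2: 7/16
  2 → 3: 7/19
  3 → 4: 7/15
  4 → 5: 7/19
  5 → 6: 2/14
  5 → 13: 5/19
  6 → 7: 2/16
  7 → 8: 2/20
  8 → 14: 2/14
  12 → 13: 8/9
  13 → 14: 13/13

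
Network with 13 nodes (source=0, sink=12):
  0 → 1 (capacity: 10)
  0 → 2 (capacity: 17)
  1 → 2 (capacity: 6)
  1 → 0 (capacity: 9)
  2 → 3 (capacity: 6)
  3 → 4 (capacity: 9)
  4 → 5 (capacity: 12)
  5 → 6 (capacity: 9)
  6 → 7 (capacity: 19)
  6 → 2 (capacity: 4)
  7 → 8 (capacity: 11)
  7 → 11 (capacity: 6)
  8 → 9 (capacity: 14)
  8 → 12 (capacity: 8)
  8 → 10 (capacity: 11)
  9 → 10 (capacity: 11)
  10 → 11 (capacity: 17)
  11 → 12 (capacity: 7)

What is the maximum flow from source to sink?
Maximum flow = 6

Max flow: 6

Flow assignment:
  0 → 1: 6/10
  1 → 2: 6/6
  2 → 3: 6/6
  3 → 4: 6/9
  4 → 5: 6/12
  5 → 6: 6/9
  6 → 7: 6/19
  7 → 8: 6/11
  8 → 12: 6/8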